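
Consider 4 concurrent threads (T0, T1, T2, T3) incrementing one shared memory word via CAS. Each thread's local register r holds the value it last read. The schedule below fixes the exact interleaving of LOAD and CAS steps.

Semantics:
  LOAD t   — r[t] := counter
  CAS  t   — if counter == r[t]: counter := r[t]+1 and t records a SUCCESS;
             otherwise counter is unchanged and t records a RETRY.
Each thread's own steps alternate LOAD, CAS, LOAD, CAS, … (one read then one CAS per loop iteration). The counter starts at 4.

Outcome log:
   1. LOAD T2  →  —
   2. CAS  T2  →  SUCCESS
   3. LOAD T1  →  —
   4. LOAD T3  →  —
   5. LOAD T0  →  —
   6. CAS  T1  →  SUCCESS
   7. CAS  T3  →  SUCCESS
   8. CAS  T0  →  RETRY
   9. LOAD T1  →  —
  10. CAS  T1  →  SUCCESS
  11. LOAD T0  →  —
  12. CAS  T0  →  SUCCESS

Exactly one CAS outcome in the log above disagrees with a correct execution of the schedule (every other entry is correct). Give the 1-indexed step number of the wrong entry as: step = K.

Correct run:
[1] T2.load  rd  (counter 4, T2.r 4)
[2] T2.cas  hit  (counter 5, T2.r 4)
[3] T1.load  rd  (counter 5, T1.r 5)
[4] T3.load  rd  (counter 5, T3.r 5)
[5] T0.load  rd  (counter 5, T0.r 5)
[6] T1.cas  hit  (counter 6, T1.r 5)
[7] T3.cas  miss  (counter 6, T3.r 5)
[8] T0.cas  miss  (counter 6, T0.r 5)
[9] T1.load  rd  (counter 6, T1.r 6)
[10] T1.cas  hit  (counter 7, T1.r 6)
[11] T0.load  rd  (counter 7, T0.r 7)
[12] T0.cas  hit  (counter 8, T0.r 7)
Log disagrees first at step 7.

step = 7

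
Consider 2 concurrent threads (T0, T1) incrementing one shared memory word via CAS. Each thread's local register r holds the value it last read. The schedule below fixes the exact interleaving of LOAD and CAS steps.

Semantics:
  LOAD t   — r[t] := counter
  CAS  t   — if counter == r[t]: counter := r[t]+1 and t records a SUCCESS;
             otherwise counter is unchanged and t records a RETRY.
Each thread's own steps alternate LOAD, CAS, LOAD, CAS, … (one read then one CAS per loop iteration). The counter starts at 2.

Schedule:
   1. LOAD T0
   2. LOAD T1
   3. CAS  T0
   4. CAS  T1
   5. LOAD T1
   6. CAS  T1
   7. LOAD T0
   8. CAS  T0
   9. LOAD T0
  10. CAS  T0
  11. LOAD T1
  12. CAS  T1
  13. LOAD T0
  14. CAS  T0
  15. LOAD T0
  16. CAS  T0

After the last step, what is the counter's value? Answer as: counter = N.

counter = 9

   1) LOAD T0:  M=2  r_T0=2
   2) LOAD T1:  M=2  r_T1=2
   3) CAS  T0:  M=3  r_T0=2 ✓
   4) CAS  T1:  M=3  r_T1=2 ✗
   5) LOAD T1:  M=3  r_T1=3
   6) CAS  T1:  M=4  r_T1=3 ✓
   7) LOAD T0:  M=4  r_T0=4
   8) CAS  T0:  M=5  r_T0=4 ✓
   9) LOAD T0:  M=5  r_T0=5
  10) CAS  T0:  M=6  r_T0=5 ✓
  11) LOAD T1:  M=6  r_T1=6
  12) CAS  T1:  M=7  r_T1=6 ✓
  13) LOAD T0:  M=7  r_T0=7
  14) CAS  T0:  M=8  r_T0=7 ✓
  15) LOAD T0:  M=8  r_T0=8
  16) CAS  T0:  M=9  r_T0=8 ✓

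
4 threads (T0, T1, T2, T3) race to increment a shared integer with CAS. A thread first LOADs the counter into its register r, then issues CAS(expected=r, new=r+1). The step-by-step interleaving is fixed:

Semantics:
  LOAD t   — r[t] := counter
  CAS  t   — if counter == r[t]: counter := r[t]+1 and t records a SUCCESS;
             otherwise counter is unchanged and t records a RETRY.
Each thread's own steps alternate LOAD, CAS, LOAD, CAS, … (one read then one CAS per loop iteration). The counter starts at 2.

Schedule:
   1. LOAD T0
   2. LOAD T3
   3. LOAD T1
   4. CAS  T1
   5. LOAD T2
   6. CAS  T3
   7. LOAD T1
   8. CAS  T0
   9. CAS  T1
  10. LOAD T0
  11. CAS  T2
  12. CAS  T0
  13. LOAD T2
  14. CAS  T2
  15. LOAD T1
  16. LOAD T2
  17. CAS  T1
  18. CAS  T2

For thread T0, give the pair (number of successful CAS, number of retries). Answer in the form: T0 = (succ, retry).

T0 LOAD — after: cnt=2, r=2 — load
T3 LOAD — after: cnt=2, r=2 — load
T1 LOAD — after: cnt=2, r=2 — load
T1 CAS — after: cnt=3, r=2 — ok
T2 LOAD — after: cnt=3, r=3 — load
T3 CAS — after: cnt=3, r=2 — retry
T1 LOAD — after: cnt=3, r=3 — load
T0 CAS — after: cnt=3, r=2 — retry
T1 CAS — after: cnt=4, r=3 — ok
T0 LOAD — after: cnt=4, r=4 — load
T2 CAS — after: cnt=4, r=3 — retry
T0 CAS — after: cnt=5, r=4 — ok
T2 LOAD — after: cnt=5, r=5 — load
T2 CAS — after: cnt=6, r=5 — ok
T1 LOAD — after: cnt=6, r=6 — load
T2 LOAD — after: cnt=6, r=6 — load
T1 CAS — after: cnt=7, r=6 — ok
T2 CAS — after: cnt=7, r=6 — retry

T0 = (1, 1)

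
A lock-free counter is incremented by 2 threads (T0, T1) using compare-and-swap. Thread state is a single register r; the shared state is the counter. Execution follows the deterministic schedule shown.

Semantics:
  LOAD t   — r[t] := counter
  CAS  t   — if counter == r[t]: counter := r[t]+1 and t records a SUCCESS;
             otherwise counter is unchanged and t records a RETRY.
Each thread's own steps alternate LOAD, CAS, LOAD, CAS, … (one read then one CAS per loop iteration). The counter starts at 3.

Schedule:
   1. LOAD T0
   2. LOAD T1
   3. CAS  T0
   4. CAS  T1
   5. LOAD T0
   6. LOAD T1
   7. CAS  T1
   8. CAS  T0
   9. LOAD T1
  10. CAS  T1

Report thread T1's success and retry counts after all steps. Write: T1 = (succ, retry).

T1 = (2, 1)

[1] T0.load  rd  (counter 3, T0.r 3)
[2] T1.load  rd  (counter 3, T1.r 3)
[3] T0.cas  hit  (counter 4, T0.r 3)
[4] T1.cas  miss  (counter 4, T1.r 3)
[5] T0.load  rd  (counter 4, T0.r 4)
[6] T1.load  rd  (counter 4, T1.r 4)
[7] T1.cas  hit  (counter 5, T1.r 4)
[8] T0.cas  miss  (counter 5, T0.r 4)
[9] T1.load  rd  (counter 5, T1.r 5)
[10] T1.cas  hit  (counter 6, T1.r 5)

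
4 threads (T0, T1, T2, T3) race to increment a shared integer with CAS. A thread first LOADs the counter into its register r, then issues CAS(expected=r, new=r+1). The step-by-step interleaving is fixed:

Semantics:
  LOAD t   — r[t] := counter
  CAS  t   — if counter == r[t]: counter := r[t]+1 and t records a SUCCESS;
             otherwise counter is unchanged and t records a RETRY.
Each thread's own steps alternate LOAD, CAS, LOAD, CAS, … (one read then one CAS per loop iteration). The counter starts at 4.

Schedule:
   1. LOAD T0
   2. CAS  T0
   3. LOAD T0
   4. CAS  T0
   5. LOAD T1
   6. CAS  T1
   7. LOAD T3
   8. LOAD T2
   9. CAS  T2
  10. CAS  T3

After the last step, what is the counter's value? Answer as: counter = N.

T0 LOAD — after: cnt=4, r=4 — load
T0 CAS — after: cnt=5, r=4 — ok
T0 LOAD — after: cnt=5, r=5 — load
T0 CAS — after: cnt=6, r=5 — ok
T1 LOAD — after: cnt=6, r=6 — load
T1 CAS — after: cnt=7, r=6 — ok
T3 LOAD — after: cnt=7, r=7 — load
T2 LOAD — after: cnt=7, r=7 — load
T2 CAS — after: cnt=8, r=7 — ok
T3 CAS — after: cnt=8, r=7 — retry

counter = 8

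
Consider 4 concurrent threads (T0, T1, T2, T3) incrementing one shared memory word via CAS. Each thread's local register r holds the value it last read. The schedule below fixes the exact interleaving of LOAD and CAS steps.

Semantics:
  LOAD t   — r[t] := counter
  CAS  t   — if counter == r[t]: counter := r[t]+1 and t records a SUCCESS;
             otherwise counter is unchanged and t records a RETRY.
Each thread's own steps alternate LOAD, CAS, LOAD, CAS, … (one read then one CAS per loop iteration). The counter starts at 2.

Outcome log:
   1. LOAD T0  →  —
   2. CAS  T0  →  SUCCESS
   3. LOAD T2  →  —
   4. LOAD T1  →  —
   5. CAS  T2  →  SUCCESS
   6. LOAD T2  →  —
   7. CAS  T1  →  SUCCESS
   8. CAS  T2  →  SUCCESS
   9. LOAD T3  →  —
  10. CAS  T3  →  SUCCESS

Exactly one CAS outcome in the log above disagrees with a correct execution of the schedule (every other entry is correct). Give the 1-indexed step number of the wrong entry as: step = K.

step = 7

Reference trace:
step 1: T0 LOAD ⇒ load; ctr=2 reg=2
step 2: T0 CAS ⇒ ok; ctr=3 reg=2
step 3: T2 LOAD ⇒ load; ctr=3 reg=3
step 4: T1 LOAD ⇒ load; ctr=3 reg=3
step 5: T2 CAS ⇒ ok; ctr=4 reg=3
step 6: T2 LOAD ⇒ load; ctr=4 reg=4
step 7: T1 CAS ⇒ retry; ctr=4 reg=3
step 8: T2 CAS ⇒ ok; ctr=5 reg=4
step 9: T3 LOAD ⇒ load; ctr=5 reg=5
step 10: T3 CAS ⇒ ok; ctr=6 reg=5
Flip is step 7.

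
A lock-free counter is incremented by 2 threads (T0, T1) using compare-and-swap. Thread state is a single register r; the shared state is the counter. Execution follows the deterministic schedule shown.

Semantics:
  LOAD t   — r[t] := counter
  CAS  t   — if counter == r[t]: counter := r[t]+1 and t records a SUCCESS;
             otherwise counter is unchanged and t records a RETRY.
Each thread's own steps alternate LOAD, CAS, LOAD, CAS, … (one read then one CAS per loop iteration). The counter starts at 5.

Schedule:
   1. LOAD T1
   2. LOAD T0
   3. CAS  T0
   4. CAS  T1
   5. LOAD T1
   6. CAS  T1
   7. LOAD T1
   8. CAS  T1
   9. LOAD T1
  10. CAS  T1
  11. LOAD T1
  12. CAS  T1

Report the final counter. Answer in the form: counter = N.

#1 T1 reads 5
#2 T0 reads 5
#3 T0 CAS(5→6) writes; counter now 6
#4 T1 CAS(5→6) fails; counter now 6
#5 T1 reads 6
#6 T1 CAS(6→7) writes; counter now 7
#7 T1 reads 7
#8 T1 CAS(7→8) writes; counter now 8
#9 T1 reads 8
#10 T1 CAS(8→9) writes; counter now 9
#11 T1 reads 9
#12 T1 CAS(9→10) writes; counter now 10

counter = 10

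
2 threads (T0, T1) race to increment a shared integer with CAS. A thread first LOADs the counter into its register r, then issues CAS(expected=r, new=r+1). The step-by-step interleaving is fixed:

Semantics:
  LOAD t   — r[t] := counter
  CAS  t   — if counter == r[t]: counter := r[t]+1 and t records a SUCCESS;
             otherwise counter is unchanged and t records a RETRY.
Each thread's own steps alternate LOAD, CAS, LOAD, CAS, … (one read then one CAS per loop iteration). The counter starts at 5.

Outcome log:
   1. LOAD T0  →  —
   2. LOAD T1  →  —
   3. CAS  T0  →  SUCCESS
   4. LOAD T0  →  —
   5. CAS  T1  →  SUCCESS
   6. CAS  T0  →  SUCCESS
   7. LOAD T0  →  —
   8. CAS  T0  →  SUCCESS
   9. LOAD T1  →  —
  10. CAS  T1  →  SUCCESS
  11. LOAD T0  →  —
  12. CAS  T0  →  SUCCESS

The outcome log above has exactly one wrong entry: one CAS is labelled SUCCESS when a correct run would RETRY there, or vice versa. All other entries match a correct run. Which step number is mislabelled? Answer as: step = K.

step = 5

Re-executing:
#1 T0 reads 5
#2 T1 reads 5
#3 T0 CAS(5→6) writes; counter now 6
#4 T0 reads 6
#5 T1 CAS(5→6) fails; counter now 6
#6 T0 CAS(6→7) writes; counter now 7
#7 T0 reads 7
#8 T0 CAS(7→8) writes; counter now 8
#9 T1 reads 8
#10 T1 CAS(8→9) writes; counter now 9
#11 T0 reads 9
#12 T0 CAS(9→10) writes; counter now 10
Log disagrees first at step 5.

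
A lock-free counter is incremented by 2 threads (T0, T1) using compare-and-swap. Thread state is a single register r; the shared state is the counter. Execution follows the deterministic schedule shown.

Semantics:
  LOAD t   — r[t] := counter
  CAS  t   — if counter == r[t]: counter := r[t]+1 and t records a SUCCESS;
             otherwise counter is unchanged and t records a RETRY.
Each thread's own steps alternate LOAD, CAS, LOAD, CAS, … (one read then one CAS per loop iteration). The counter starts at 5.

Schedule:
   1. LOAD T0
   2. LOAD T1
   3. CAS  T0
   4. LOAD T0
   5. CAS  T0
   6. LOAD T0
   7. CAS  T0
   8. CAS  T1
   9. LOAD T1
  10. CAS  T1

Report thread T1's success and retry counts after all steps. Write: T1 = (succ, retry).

[1] T0.load  rd  (counter 5, T0.r 5)
[2] T1.load  rd  (counter 5, T1.r 5)
[3] T0.cas  hit  (counter 6, T0.r 5)
[4] T0.load  rd  (counter 6, T0.r 6)
[5] T0.cas  hit  (counter 7, T0.r 6)
[6] T0.load  rd  (counter 7, T0.r 7)
[7] T0.cas  hit  (counter 8, T0.r 7)
[8] T1.cas  miss  (counter 8, T1.r 5)
[9] T1.load  rd  (counter 8, T1.r 8)
[10] T1.cas  hit  (counter 9, T1.r 8)

T1 = (1, 1)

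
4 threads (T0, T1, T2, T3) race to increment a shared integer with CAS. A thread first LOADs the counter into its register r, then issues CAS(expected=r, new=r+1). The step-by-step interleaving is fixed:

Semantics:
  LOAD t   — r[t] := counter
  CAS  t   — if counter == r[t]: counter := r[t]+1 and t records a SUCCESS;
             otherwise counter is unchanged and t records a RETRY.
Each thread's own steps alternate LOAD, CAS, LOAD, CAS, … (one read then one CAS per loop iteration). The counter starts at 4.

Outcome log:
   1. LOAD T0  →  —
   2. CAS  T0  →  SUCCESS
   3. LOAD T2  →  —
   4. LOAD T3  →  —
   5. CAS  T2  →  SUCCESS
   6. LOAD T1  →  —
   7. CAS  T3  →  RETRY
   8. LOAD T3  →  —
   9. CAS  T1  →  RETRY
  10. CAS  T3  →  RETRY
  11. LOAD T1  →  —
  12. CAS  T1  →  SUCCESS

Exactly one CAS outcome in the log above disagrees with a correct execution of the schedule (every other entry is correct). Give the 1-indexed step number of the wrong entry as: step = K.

step = 9

Re-executing:
step 1: T0 LOAD ⇒ load; ctr=4 reg=4
step 2: T0 CAS ⇒ ok; ctr=5 reg=4
step 3: T2 LOAD ⇒ load; ctr=5 reg=5
step 4: T3 LOAD ⇒ load; ctr=5 reg=5
step 5: T2 CAS ⇒ ok; ctr=6 reg=5
step 6: T1 LOAD ⇒ load; ctr=6 reg=6
step 7: T3 CAS ⇒ retry; ctr=6 reg=5
step 8: T3 LOAD ⇒ load; ctr=6 reg=6
step 9: T1 CAS ⇒ ok; ctr=7 reg=6
step 10: T3 CAS ⇒ retry; ctr=7 reg=6
step 11: T1 LOAD ⇒ load; ctr=7 reg=7
step 12: T1 CAS ⇒ ok; ctr=8 reg=7
Flip is step 9.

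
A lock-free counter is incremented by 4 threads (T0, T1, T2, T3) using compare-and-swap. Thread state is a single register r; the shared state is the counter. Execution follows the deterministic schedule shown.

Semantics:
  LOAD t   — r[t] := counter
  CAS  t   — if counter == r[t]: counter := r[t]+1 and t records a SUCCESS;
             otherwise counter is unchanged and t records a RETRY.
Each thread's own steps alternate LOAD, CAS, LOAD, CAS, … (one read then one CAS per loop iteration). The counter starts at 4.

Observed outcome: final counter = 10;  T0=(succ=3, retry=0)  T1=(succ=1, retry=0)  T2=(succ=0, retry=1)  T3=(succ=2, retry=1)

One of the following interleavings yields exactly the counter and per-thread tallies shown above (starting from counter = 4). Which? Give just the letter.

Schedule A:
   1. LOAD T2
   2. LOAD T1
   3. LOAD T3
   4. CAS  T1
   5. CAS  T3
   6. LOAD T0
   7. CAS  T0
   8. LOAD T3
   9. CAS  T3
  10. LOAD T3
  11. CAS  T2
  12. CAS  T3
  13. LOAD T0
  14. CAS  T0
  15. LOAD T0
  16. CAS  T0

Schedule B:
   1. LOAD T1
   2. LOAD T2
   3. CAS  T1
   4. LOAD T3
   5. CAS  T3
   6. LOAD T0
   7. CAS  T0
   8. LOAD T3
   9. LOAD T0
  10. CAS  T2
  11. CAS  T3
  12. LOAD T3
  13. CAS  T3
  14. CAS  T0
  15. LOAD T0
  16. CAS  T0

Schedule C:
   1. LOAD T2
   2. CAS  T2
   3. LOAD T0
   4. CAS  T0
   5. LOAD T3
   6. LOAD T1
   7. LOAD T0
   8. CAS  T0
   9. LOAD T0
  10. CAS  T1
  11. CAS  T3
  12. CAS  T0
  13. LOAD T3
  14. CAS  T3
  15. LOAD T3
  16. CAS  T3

A

Simulating candidate A:
step 1: T2 LOAD ⇒ load; ctr=4 reg=4
step 2: T1 LOAD ⇒ load; ctr=4 reg=4
step 3: T3 LOAD ⇒ load; ctr=4 reg=4
step 4: T1 CAS ⇒ ok; ctr=5 reg=4
step 5: T3 CAS ⇒ retry; ctr=5 reg=4
step 6: T0 LOAD ⇒ load; ctr=5 reg=5
step 7: T0 CAS ⇒ ok; ctr=6 reg=5
step 8: T3 LOAD ⇒ load; ctr=6 reg=6
step 9: T3 CAS ⇒ ok; ctr=7 reg=6
step 10: T3 LOAD ⇒ load; ctr=7 reg=7
step 11: T2 CAS ⇒ retry; ctr=7 reg=4
step 12: T3 CAS ⇒ ok; ctr=8 reg=7
step 13: T0 LOAD ⇒ load; ctr=8 reg=8
step 14: T0 CAS ⇒ ok; ctr=9 reg=8
step 15: T0 LOAD ⇒ load; ctr=9 reg=9
step 16: T0 CAS ⇒ ok; ctr=10 reg=9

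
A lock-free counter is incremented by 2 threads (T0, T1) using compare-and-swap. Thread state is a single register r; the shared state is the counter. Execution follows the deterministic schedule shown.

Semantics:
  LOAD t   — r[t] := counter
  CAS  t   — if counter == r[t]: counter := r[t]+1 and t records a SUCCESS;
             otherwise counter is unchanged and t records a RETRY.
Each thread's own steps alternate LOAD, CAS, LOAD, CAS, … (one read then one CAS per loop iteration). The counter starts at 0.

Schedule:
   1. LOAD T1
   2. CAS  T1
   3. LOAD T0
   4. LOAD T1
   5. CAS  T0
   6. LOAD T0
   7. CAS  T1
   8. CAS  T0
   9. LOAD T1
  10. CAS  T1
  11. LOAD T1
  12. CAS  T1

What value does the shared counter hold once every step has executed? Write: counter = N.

counter = 5

T1 LOAD — after: cnt=0, r=0 — load
T1 CAS — after: cnt=1, r=0 — ok
T0 LOAD — after: cnt=1, r=1 — load
T1 LOAD — after: cnt=1, r=1 — load
T0 CAS — after: cnt=2, r=1 — ok
T0 LOAD — after: cnt=2, r=2 — load
T1 CAS — after: cnt=2, r=1 — retry
T0 CAS — after: cnt=3, r=2 — ok
T1 LOAD — after: cnt=3, r=3 — load
T1 CAS — after: cnt=4, r=3 — ok
T1 LOAD — after: cnt=4, r=4 — load
T1 CAS — after: cnt=5, r=4 — ok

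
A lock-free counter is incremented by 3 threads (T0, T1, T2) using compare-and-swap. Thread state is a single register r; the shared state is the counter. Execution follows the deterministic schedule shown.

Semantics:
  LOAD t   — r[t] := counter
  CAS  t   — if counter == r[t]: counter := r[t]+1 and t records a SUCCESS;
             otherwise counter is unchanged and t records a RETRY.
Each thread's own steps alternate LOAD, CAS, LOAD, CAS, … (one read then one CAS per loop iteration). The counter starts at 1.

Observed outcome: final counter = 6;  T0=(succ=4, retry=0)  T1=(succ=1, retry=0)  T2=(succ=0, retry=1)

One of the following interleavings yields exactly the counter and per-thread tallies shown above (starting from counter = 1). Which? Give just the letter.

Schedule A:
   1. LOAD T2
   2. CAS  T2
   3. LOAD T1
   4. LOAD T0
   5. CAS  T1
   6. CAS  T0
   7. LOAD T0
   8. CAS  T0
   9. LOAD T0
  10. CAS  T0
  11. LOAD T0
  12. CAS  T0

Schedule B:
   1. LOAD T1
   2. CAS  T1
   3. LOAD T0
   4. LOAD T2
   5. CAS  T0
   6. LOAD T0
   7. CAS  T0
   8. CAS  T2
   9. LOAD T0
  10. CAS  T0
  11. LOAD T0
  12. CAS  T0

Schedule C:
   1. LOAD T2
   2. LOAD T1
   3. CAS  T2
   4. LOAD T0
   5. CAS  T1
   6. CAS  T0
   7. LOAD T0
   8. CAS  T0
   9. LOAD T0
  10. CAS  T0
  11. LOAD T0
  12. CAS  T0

B

Tracing schedule B:
step 1: T1 LOAD ⇒ load; ctr=1 reg=1
step 2: T1 CAS ⇒ ok; ctr=2 reg=1
step 3: T0 LOAD ⇒ load; ctr=2 reg=2
step 4: T2 LOAD ⇒ load; ctr=2 reg=2
step 5: T0 CAS ⇒ ok; ctr=3 reg=2
step 6: T0 LOAD ⇒ load; ctr=3 reg=3
step 7: T0 CAS ⇒ ok; ctr=4 reg=3
step 8: T2 CAS ⇒ retry; ctr=4 reg=2
step 9: T0 LOAD ⇒ load; ctr=4 reg=4
step 10: T0 CAS ⇒ ok; ctr=5 reg=4
step 11: T0 LOAD ⇒ load; ctr=5 reg=5
step 12: T0 CAS ⇒ ok; ctr=6 reg=5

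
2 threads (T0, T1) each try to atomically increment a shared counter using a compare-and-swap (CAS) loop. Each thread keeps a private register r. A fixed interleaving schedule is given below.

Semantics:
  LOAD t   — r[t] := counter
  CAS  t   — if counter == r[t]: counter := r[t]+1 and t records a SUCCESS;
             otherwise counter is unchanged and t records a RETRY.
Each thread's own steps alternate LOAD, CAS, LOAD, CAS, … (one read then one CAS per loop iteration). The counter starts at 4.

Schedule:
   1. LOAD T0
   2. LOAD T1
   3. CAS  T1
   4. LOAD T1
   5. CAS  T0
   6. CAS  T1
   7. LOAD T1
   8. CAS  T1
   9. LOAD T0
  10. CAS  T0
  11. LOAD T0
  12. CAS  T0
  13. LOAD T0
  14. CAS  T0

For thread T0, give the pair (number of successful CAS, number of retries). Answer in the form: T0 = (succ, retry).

T0 = (3, 1)

1. LOAD T0 → mem=4 r[T0]=4 [LOAD]
2. LOAD T1 → mem=4 r[T1]=4 [LOAD]
3. CAS T1 → mem=5 r[T1]=4 [OK]
4. LOAD T1 → mem=5 r[T1]=5 [LOAD]
5. CAS T0 → mem=5 r[T0]=4 [RETRY]
6. CAS T1 → mem=6 r[T1]=5 [OK]
7. LOAD T1 → mem=6 r[T1]=6 [LOAD]
8. CAS T1 → mem=7 r[T1]=6 [OK]
9. LOAD T0 → mem=7 r[T0]=7 [LOAD]
10. CAS T0 → mem=8 r[T0]=7 [OK]
11. LOAD T0 → mem=8 r[T0]=8 [LOAD]
12. CAS T0 → mem=9 r[T0]=8 [OK]
13. LOAD T0 → mem=9 r[T0]=9 [LOAD]
14. CAS T0 → mem=10 r[T0]=9 [OK]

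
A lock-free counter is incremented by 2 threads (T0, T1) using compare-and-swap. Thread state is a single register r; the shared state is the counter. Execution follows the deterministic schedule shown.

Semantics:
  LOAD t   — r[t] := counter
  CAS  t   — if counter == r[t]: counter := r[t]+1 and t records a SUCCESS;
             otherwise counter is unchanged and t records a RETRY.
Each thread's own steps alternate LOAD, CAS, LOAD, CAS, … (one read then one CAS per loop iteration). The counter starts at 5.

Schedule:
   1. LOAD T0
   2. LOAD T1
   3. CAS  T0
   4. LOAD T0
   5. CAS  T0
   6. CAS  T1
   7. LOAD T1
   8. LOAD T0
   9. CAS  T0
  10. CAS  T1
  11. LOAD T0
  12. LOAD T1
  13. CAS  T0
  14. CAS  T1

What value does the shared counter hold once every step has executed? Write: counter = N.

   1) LOAD T0:  M=5  r_T0=5
   2) LOAD T1:  M=5  r_T1=5
   3) CAS  T0:  M=6  r_T0=5 ✓
   4) LOAD T0:  M=6  r_T0=6
   5) CAS  T0:  M=7  r_T0=6 ✓
   6) CAS  T1:  M=7  r_T1=5 ✗
   7) LOAD T1:  M=7  r_T1=7
   8) LOAD T0:  M=7  r_T0=7
   9) CAS  T0:  M=8  r_T0=7 ✓
  10) CAS  T1:  M=8  r_T1=7 ✗
  11) LOAD T0:  M=8  r_T0=8
  12) LOAD T1:  M=8  r_T1=8
  13) CAS  T0:  M=9  r_T0=8 ✓
  14) CAS  T1:  M=9  r_T1=8 ✗

counter = 9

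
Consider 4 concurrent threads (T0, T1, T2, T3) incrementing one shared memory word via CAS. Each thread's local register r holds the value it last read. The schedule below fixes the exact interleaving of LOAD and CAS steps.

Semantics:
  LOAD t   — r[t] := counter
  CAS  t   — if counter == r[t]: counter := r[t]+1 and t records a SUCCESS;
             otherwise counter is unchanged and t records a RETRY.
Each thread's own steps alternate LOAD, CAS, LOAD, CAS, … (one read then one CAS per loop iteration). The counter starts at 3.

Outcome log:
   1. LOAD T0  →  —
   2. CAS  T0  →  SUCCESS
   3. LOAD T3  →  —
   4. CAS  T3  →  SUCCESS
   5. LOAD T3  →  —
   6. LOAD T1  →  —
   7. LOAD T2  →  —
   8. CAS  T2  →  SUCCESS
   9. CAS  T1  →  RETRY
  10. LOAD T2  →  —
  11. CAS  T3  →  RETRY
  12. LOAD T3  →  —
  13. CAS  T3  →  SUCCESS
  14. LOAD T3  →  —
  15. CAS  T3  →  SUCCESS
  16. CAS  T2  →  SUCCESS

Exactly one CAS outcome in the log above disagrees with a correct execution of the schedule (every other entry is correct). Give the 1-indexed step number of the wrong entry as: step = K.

step = 16

Correct run:
   1) LOAD T0:  M=3  r_T0=3
   2) CAS  T0:  M=4  r_T0=3 ✓
   3) LOAD T3:  M=4  r_T3=4
   4) CAS  T3:  M=5  r_T3=4 ✓
   5) LOAD T3:  M=5  r_T3=5
   6) LOAD T1:  M=5  r_T1=5
   7) LOAD T2:  M=5  r_T2=5
   8) CAS  T2:  M=6  r_T2=5 ✓
   9) CAS  T1:  M=6  r_T1=5 ✗
  10) LOAD T2:  M=6  r_T2=6
  11) CAS  T3:  M=6  r_T3=5 ✗
  12) LOAD T3:  M=6  r_T3=6
  13) CAS  T3:  M=7  r_T3=6 ✓
  14) LOAD T3:  M=7  r_T3=7
  15) CAS  T3:  M=8  r_T3=7 ✓
  16) CAS  T2:  M=8  r_T2=6 ✗
Flip is step 16.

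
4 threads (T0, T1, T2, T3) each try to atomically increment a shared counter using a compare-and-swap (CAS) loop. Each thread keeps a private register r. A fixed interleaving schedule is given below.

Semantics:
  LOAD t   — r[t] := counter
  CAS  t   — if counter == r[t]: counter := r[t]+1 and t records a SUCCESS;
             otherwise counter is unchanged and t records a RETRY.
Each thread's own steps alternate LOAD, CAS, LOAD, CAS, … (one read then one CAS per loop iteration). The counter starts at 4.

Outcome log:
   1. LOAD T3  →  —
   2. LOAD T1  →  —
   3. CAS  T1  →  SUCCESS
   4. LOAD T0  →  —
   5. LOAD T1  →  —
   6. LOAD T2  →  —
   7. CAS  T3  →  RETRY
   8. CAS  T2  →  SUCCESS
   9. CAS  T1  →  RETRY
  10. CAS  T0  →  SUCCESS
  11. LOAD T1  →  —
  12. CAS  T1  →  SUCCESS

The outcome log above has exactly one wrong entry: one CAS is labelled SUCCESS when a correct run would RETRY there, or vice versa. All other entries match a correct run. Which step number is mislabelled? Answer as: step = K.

Correct run:
#1 T3 reads 4
#2 T1 reads 4
#3 T1 CAS(4→5) writes; counter now 5
#4 T0 reads 5
#5 T1 reads 5
#6 T2 reads 5
#7 T3 CAS(4→5) fails; counter now 5
#8 T2 CAS(5→6) writes; counter now 6
#9 T1 CAS(5→6) fails; counter now 6
#10 T0 CAS(5→6) fails; counter now 6
#11 T1 reads 6
#12 T1 CAS(6→7) writes; counter now 7
Mismatch at 10.

step = 10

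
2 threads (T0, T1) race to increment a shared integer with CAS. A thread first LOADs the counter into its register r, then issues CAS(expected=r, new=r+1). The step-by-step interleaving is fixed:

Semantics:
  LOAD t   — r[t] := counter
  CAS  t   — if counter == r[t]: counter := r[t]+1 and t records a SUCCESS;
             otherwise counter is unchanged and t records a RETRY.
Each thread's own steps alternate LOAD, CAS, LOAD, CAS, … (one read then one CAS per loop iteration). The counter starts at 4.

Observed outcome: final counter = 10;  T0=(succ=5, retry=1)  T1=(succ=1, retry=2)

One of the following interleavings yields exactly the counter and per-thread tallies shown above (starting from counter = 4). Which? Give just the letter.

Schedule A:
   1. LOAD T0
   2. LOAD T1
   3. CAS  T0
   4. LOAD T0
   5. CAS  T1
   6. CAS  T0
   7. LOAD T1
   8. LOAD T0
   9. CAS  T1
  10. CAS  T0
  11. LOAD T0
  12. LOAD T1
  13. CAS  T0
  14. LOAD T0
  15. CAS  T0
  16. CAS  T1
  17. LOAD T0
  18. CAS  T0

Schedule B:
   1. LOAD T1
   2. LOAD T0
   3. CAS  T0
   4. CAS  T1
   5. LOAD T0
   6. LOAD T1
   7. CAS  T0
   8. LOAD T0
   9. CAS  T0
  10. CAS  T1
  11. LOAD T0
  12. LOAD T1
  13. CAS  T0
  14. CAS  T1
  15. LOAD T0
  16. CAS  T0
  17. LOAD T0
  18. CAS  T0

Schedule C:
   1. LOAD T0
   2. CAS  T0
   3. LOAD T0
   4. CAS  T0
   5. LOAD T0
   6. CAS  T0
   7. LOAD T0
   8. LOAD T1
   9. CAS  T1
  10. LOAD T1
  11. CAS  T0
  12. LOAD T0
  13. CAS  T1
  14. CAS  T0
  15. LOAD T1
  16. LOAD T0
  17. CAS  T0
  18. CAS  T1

Tracing schedule A:
1. LOAD T0 → mem=4 r[T0]=4 [LOAD]
2. LOAD T1 → mem=4 r[T1]=4 [LOAD]
3. CAS T0 → mem=5 r[T0]=4 [OK]
4. LOAD T0 → mem=5 r[T0]=5 [LOAD]
5. CAS T1 → mem=5 r[T1]=4 [RETRY]
6. CAS T0 → mem=6 r[T0]=5 [OK]
7. LOAD T1 → mem=6 r[T1]=6 [LOAD]
8. LOAD T0 → mem=6 r[T0]=6 [LOAD]
9. CAS T1 → mem=7 r[T1]=6 [OK]
10. CAS T0 → mem=7 r[T0]=6 [RETRY]
11. LOAD T0 → mem=7 r[T0]=7 [LOAD]
12. LOAD T1 → mem=7 r[T1]=7 [LOAD]
13. CAS T0 → mem=8 r[T0]=7 [OK]
14. LOAD T0 → mem=8 r[T0]=8 [LOAD]
15. CAS T0 → mem=9 r[T0]=8 [OK]
16. CAS T1 → mem=9 r[T1]=7 [RETRY]
17. LOAD T0 → mem=9 r[T0]=9 [LOAD]
18. CAS T0 → mem=10 r[T0]=9 [OK]

A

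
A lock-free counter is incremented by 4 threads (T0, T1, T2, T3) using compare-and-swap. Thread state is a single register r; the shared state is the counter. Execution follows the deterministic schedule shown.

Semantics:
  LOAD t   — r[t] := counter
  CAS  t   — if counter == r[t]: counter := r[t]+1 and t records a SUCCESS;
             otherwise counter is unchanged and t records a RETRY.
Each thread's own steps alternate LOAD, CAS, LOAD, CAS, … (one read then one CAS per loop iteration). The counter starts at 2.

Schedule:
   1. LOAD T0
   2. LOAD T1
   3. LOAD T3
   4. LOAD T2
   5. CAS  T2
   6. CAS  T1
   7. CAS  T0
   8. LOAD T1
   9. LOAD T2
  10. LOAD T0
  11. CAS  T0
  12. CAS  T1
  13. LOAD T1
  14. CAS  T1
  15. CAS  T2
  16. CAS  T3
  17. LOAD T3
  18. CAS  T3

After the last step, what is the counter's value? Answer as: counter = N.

1. LOAD T0 → mem=2 r[T0]=2 [LOAD]
2. LOAD T1 → mem=2 r[T1]=2 [LOAD]
3. LOAD T3 → mem=2 r[T3]=2 [LOAD]
4. LOAD T2 → mem=2 r[T2]=2 [LOAD]
5. CAS T2 → mem=3 r[T2]=2 [OK]
6. CAS T1 → mem=3 r[T1]=2 [RETRY]
7. CAS T0 → mem=3 r[T0]=2 [RETRY]
8. LOAD T1 → mem=3 r[T1]=3 [LOAD]
9. LOAD T2 → mem=3 r[T2]=3 [LOAD]
10. LOAD T0 → mem=3 r[T0]=3 [LOAD]
11. CAS T0 → mem=4 r[T0]=3 [OK]
12. CAS T1 → mem=4 r[T1]=3 [RETRY]
13. LOAD T1 → mem=4 r[T1]=4 [LOAD]
14. CAS T1 → mem=5 r[T1]=4 [OK]
15. CAS T2 → mem=5 r[T2]=3 [RETRY]
16. CAS T3 → mem=5 r[T3]=2 [RETRY]
17. LOAD T3 → mem=5 r[T3]=5 [LOAD]
18. CAS T3 → mem=6 r[T3]=5 [OK]

counter = 6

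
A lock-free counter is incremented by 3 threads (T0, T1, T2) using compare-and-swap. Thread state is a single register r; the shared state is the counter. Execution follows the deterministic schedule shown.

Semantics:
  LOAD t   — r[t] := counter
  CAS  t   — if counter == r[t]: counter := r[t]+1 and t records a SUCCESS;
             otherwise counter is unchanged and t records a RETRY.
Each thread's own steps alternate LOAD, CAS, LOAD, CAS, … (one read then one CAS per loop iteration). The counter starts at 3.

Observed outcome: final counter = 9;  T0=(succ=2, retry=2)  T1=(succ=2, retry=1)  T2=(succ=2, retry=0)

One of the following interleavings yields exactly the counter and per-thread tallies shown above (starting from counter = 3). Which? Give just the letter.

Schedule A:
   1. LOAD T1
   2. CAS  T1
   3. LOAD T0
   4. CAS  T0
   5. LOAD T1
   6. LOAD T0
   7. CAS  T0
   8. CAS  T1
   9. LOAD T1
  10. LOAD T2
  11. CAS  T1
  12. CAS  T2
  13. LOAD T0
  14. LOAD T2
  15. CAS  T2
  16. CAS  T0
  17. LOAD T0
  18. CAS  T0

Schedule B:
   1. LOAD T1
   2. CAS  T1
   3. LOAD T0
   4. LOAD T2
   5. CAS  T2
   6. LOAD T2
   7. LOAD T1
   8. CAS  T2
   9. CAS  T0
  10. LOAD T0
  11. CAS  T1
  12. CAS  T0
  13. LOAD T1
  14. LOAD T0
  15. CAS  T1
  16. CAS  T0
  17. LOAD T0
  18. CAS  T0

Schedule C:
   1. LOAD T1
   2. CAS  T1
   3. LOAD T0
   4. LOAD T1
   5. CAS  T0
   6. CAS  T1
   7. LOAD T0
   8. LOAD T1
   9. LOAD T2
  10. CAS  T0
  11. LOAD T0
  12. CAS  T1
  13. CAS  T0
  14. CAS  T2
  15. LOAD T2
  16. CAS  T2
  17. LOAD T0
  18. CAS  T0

Tracing schedule B:
1. LOAD T1 → mem=3 r[T1]=3 [LOAD]
2. CAS T1 → mem=4 r[T1]=3 [OK]
3. LOAD T0 → mem=4 r[T0]=4 [LOAD]
4. LOAD T2 → mem=4 r[T2]=4 [LOAD]
5. CAS T2 → mem=5 r[T2]=4 [OK]
6. LOAD T2 → mem=5 r[T2]=5 [LOAD]
7. LOAD T1 → mem=5 r[T1]=5 [LOAD]
8. CAS T2 → mem=6 r[T2]=5 [OK]
9. CAS T0 → mem=6 r[T0]=4 [RETRY]
10. LOAD T0 → mem=6 r[T0]=6 [LOAD]
11. CAS T1 → mem=6 r[T1]=5 [RETRY]
12. CAS T0 → mem=7 r[T0]=6 [OK]
13. LOAD T1 → mem=7 r[T1]=7 [LOAD]
14. LOAD T0 → mem=7 r[T0]=7 [LOAD]
15. CAS T1 → mem=8 r[T1]=7 [OK]
16. CAS T0 → mem=8 r[T0]=7 [RETRY]
17. LOAD T0 → mem=8 r[T0]=8 [LOAD]
18. CAS T0 → mem=9 r[T0]=8 [OK]

B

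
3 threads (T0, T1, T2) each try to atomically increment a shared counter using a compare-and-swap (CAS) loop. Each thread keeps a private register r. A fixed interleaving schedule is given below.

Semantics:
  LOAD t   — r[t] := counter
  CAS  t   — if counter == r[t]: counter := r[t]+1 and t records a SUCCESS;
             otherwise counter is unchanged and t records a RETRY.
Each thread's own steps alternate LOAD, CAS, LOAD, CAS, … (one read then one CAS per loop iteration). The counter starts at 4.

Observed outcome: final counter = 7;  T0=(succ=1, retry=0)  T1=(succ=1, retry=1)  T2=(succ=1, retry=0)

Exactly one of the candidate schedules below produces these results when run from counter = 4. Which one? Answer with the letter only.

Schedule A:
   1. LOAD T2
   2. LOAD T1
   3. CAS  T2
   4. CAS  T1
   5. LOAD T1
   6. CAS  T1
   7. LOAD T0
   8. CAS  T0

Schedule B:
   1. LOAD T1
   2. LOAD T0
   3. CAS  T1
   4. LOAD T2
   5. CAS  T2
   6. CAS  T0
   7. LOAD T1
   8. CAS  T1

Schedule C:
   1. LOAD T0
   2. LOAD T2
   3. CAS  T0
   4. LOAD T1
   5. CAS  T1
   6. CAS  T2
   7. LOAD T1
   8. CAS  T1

A

Run A:
1. LOAD T2 → mem=4 r[T2]=4 [LOAD]
2. LOAD T1 → mem=4 r[T1]=4 [LOAD]
3. CAS T2 → mem=5 r[T2]=4 [OK]
4. CAS T1 → mem=5 r[T1]=4 [RETRY]
5. LOAD T1 → mem=5 r[T1]=5 [LOAD]
6. CAS T1 → mem=6 r[T1]=5 [OK]
7. LOAD T0 → mem=6 r[T0]=6 [LOAD]
8. CAS T0 → mem=7 r[T0]=6 [OK]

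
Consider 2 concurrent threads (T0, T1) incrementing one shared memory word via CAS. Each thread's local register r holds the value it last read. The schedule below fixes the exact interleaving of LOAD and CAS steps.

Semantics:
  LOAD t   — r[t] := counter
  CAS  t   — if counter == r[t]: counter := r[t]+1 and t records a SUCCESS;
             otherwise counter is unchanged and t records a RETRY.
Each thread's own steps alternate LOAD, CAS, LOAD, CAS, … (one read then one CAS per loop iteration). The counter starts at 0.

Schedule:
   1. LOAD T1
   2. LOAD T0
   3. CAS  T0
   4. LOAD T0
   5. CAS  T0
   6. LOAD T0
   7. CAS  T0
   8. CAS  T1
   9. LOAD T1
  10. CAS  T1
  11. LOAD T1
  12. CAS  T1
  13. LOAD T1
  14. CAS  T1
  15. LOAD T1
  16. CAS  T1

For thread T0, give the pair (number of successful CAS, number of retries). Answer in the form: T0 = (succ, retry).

[1] T1.load  rd  (counter 0, T1.r 0)
[2] T0.load  rd  (counter 0, T0.r 0)
[3] T0.cas  hit  (counter 1, T0.r 0)
[4] T0.load  rd  (counter 1, T0.r 1)
[5] T0.cas  hit  (counter 2, T0.r 1)
[6] T0.load  rd  (counter 2, T0.r 2)
[7] T0.cas  hit  (counter 3, T0.r 2)
[8] T1.cas  miss  (counter 3, T1.r 0)
[9] T1.load  rd  (counter 3, T1.r 3)
[10] T1.cas  hit  (counter 4, T1.r 3)
[11] T1.load  rd  (counter 4, T1.r 4)
[12] T1.cas  hit  (counter 5, T1.r 4)
[13] T1.load  rd  (counter 5, T1.r 5)
[14] T1.cas  hit  (counter 6, T1.r 5)
[15] T1.load  rd  (counter 6, T1.r 6)
[16] T1.cas  hit  (counter 7, T1.r 6)

T0 = (3, 0)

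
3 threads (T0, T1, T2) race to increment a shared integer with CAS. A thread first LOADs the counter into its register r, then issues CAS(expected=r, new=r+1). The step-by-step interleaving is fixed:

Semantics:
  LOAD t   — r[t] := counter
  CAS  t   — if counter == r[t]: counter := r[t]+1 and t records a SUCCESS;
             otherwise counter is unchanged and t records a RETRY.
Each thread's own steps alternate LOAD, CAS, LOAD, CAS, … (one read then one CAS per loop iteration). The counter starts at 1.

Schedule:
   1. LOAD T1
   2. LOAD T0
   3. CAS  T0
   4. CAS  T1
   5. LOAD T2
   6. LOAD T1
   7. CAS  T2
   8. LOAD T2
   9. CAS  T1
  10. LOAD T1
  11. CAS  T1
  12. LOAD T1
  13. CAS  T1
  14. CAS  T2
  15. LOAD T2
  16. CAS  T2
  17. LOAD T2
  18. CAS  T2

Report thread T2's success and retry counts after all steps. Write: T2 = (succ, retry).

T2 = (3, 1)

#1 T1 reads 1
#2 T0 reads 1
#3 T0 CAS(1→2) writes; counter now 2
#4 T1 CAS(1→2) fails; counter now 2
#5 T2 reads 2
#6 T1 reads 2
#7 T2 CAS(2→3) writes; counter now 3
#8 T2 reads 3
#9 T1 CAS(2→3) fails; counter now 3
#10 T1 reads 3
#11 T1 CAS(3→4) writes; counter now 4
#12 T1 reads 4
#13 T1 CAS(4→5) writes; counter now 5
#14 T2 CAS(3→4) fails; counter now 5
#15 T2 reads 5
#16 T2 CAS(5→6) writes; counter now 6
#17 T2 reads 6
#18 T2 CAS(6→7) writes; counter now 7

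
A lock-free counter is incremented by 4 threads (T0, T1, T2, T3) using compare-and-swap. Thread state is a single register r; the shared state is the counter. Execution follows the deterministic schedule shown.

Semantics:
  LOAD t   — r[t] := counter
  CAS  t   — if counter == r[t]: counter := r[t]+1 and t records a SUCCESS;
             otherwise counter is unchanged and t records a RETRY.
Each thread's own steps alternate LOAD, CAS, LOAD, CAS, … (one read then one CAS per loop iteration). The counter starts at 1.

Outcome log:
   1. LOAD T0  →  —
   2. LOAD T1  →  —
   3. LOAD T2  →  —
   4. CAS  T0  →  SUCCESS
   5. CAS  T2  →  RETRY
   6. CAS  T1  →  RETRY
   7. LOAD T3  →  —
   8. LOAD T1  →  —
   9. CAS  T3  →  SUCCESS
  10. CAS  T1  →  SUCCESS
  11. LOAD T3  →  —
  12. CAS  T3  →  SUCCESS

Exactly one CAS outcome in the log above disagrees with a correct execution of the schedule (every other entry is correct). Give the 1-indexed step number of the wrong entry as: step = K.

step = 10

Correct run:
#1 T0 reads 1
#2 T1 reads 1
#3 T2 reads 1
#4 T0 CAS(1→2) writes; counter now 2
#5 T2 CAS(1→2) fails; counter now 2
#6 T1 CAS(1→2) fails; counter now 2
#7 T3 reads 2
#8 T1 reads 2
#9 T3 CAS(2→3) writes; counter now 3
#10 T1 CAS(2→3) fails; counter now 3
#11 T3 reads 3
#12 T3 CAS(3→4) writes; counter now 4
Mismatch at 10.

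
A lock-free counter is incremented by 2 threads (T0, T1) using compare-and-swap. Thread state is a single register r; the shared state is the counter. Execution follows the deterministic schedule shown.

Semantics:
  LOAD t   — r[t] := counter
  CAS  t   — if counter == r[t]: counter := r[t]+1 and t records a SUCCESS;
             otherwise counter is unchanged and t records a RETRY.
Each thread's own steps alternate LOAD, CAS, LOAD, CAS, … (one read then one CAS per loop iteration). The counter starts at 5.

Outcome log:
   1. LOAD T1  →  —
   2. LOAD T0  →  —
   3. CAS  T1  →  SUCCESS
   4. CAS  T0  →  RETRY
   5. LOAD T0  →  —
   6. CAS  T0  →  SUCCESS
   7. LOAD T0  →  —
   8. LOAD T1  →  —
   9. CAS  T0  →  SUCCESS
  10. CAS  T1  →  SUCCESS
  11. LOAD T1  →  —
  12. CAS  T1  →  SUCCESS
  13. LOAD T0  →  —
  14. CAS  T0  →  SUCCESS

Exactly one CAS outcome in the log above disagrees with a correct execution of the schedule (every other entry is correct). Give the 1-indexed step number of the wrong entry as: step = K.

step = 10

Re-executing:
#1 T1 reads 5
#2 T0 reads 5
#3 T1 CAS(5→6) writes; counter now 6
#4 T0 CAS(5→6) fails; counter now 6
#5 T0 reads 6
#6 T0 CAS(6→7) writes; counter now 7
#7 T0 reads 7
#8 T1 reads 7
#9 T0 CAS(7→8) writes; counter now 8
#10 T1 CAS(7→8) fails; counter now 8
#11 T1 reads 8
#12 T1 CAS(8→9) writes; counter now 9
#13 T0 reads 9
#14 T0 CAS(9→10) writes; counter now 10
Mismatch at 10.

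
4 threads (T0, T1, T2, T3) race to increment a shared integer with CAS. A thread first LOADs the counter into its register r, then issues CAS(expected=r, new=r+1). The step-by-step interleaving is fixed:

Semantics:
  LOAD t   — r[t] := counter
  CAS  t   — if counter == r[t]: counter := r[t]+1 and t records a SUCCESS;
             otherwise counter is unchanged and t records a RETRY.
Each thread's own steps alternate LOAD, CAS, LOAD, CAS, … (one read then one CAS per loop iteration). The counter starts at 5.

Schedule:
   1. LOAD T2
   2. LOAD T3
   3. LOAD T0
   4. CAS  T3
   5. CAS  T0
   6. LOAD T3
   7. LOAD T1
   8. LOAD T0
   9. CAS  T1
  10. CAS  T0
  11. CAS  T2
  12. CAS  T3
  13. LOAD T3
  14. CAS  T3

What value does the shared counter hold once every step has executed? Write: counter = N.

counter = 8

T2 LOAD — after: cnt=5, r=5 — load
T3 LOAD — after: cnt=5, r=5 — load
T0 LOAD — after: cnt=5, r=5 — load
T3 CAS — after: cnt=6, r=5 — ok
T0 CAS — after: cnt=6, r=5 — retry
T3 LOAD — after: cnt=6, r=6 — load
T1 LOAD — after: cnt=6, r=6 — load
T0 LOAD — after: cnt=6, r=6 — load
T1 CAS — after: cnt=7, r=6 — ok
T0 CAS — after: cnt=7, r=6 — retry
T2 CAS — after: cnt=7, r=5 — retry
T3 CAS — after: cnt=7, r=6 — retry
T3 LOAD — after: cnt=7, r=7 — load
T3 CAS — after: cnt=8, r=7 — ok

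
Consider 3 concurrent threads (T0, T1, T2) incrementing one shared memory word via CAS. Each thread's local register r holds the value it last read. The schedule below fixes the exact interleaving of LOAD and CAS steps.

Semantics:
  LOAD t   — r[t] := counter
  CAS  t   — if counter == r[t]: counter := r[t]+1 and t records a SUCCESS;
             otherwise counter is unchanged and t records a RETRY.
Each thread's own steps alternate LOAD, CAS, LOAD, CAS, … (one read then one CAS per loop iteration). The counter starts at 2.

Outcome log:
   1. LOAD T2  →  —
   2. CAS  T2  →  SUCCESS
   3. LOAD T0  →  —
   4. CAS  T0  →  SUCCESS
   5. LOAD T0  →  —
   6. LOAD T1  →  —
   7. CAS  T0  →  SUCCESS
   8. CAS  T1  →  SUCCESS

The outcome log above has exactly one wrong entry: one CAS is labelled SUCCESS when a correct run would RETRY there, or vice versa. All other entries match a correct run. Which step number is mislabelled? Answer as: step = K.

Reference trace:
step 1: T2 LOAD ⇒ load; ctr=2 reg=2
step 2: T2 CAS ⇒ ok; ctr=3 reg=2
step 3: T0 LOAD ⇒ load; ctr=3 reg=3
step 4: T0 CAS ⇒ ok; ctr=4 reg=3
step 5: T0 LOAD ⇒ load; ctr=4 reg=4
step 6: T1 LOAD ⇒ load; ctr=4 reg=4
step 7: T0 CAS ⇒ ok; ctr=5 reg=4
step 8: T1 CAS ⇒ retry; ctr=5 reg=4
Mismatch at 8.

step = 8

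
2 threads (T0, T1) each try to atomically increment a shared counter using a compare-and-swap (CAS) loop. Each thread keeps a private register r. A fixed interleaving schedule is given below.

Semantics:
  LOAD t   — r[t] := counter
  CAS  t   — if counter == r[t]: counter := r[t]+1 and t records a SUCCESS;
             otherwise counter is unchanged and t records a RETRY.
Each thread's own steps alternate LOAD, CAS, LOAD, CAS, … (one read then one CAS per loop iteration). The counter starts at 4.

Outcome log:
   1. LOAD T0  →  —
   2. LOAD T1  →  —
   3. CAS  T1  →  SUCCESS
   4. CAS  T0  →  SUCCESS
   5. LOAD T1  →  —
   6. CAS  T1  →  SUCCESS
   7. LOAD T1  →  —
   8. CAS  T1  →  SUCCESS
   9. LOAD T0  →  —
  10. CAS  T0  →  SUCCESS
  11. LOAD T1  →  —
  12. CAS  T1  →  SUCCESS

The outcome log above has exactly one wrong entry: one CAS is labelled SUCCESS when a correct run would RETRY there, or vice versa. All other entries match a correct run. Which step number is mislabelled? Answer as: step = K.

Re-executing:
step 1: T0 LOAD ⇒ load; ctr=4 reg=4
step 2: T1 LOAD ⇒ load; ctr=4 reg=4
step 3: T1 CAS ⇒ ok; ctr=5 reg=4
step 4: T0 CAS ⇒ retry; ctr=5 reg=4
step 5: T1 LOAD ⇒ load; ctr=5 reg=5
step 6: T1 CAS ⇒ ok; ctr=6 reg=5
step 7: T1 LOAD ⇒ load; ctr=6 reg=6
step 8: T1 CAS ⇒ ok; ctr=7 reg=6
step 9: T0 LOAD ⇒ load; ctr=7 reg=7
step 10: T0 CAS ⇒ ok; ctr=8 reg=7
step 11: T1 LOAD ⇒ load; ctr=8 reg=8
step 12: T1 CAS ⇒ ok; ctr=9 reg=8
Flip is step 4.

step = 4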